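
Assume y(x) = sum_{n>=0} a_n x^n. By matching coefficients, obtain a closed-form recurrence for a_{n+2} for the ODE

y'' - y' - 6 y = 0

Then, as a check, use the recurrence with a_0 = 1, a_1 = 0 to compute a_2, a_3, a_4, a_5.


Substitute y = sum_n a_n x^n.
y''(x) has coefficient (n+2)(n+1) a_{n+2} at x^n;
-y'(x) has coefficient -(n+1) a_{n+1} at x^n;
-6 y(x) has coefficient -6 a_n at x^n.
Matching x^n: (n+2)(n+1) a_{n+2} - (n+1) a_{n+1} - 6 a_n = 0.
Thus a_{n+2} = [(n+1) a_{n+1} + 6 a_n] / ((n+1)(n+2)).

Check with a_0 = 1, a_1 = 0 (apply the recurrence for n = 0, 1, 2, 3): a_0 = 1, a_1 = 0, a_2 = 3, a_3 = 1, a_4 = 7/4, a_5 = 13/20.

a_(n+2) = [(n+1) a_(n+1) + 6 a_n] / ((n+1)(n+2)); check: a_0 = 1, a_1 = 0, a_2 = 3, a_3 = 1, a_4 = 7/4, a_5 = 13/20


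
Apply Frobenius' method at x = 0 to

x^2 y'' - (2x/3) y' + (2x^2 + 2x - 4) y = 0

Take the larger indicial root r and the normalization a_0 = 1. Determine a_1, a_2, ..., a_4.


Write in Frobenius form y'' + (p(x)/x) y' + (q(x)/x^2) y = 0:
  p(x) = -2/3,  q(x) = 2x^2 + 2x - 4.
Indicial equation: r(r-1) + (-2/3) r + (-4) = 0 -> roots r_1 = 3, r_2 = -4/3.
Take r = r_1 = 3. Let y(x) = x^r sum_{n>=0} a_n x^n with a_0 = 1.
Substitute y = x^r sum a_n x^n and match x^{r+n}. The recurrence is
  D(n) a_n + 2 a_{n-1} + 2 a_{n-2} = 0,  where D(n) = (r+n)(r+n-1) + (-2/3)(r+n) + (-4).
  a_n = [-2 a_{n-1} - 2 a_{n-2}] / D(n).
Since the indicial polynomial factors as (r - r_1)(r - r_2), D(n) = (r_1 + n - r_1)(r_1 + n - r_2) = n(n + 13/3).
Evaluating step by step (a_0 = 1):
  n = 1: D(1) = 1(1 + 13/3) = 16/3; numerator = -2(1) = -2; a_1 = (-2)/(16/3) = -3/8
  n = 2: D(2) = 2(2 + 13/3) = 38/3; numerator = -2(-3/8) - 2(1) = -5/4; a_2 = (-5/4)/(38/3) = -15/152
  n = 3: D(3) = 3(3 + 13/3) = 22; numerator = -2(-15/152) - 2(-3/8) = 18/19; a_3 = (18/19)/(22) = 9/209
  n = 4: D(4) = 4(4 + 13/3) = 100/3; numerator = -2(9/209) - 2(-15/152) = 93/836; a_4 = (93/836)/(100/3) = 279/83600

r = 3; a_0 = 1; a_1 = -3/8; a_2 = -15/152; a_3 = 9/209; a_4 = 279/83600


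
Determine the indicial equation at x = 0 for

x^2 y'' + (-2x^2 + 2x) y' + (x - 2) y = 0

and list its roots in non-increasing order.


Divide by x^2 to reach normal form y'' + P_1(x) y' + P_2(x) y = 0 with P_1(x) = -2 + 2/x and P_2(x) = 1/x - 2/x^2.
x = 0 is a singular point because the y'-coefficient -2 + 2/x has a pole at x = 0 and the y-coefficient 1/x - 2/x^2 has a pole at x = 0.
It is a regular singular point because x P_1(x) = p(x) = 2 - 2x and x^2 P_2(x) = q(x) = x - 2 are polynomials, hence analytic at x = 0.
p(0) = 2,  q(0) = -2.
Indicial equation: r(r-1) + p(0) r + q(0) = 0, i.e. r^2 + (p(0) - 1) r + q(0) = 0, i.e. r^2 + 1 r - 2 = 0.
Discriminant: (1)^2 - 4(-2) = 9, so r = (-1 ± 3)/2.
Solving: r_1 = 1, r_2 = -2.

indicial: r^2 + 1 r - 2 = 0; roots r_1 = 1, r_2 = -2


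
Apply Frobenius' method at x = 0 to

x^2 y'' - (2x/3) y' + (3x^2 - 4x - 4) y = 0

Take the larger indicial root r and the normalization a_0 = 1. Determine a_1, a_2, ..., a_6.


Write in Frobenius form y'' + (p(x)/x) y' + (q(x)/x^2) y = 0:
  p(x) = -2/3,  q(x) = 3x^2 - 4x - 4.
Indicial equation: r(r-1) + (-2/3) r + (-4) = 0 -> roots r_1 = 3, r_2 = -4/3.
Take r = r_1 = 3. Let y(x) = x^r sum_{n>=0} a_n x^n with a_0 = 1.
Substitute y = x^r sum a_n x^n and match x^{r+n}. The recurrence is
  D(n) a_n - 4 a_{n-1} + 3 a_{n-2} = 0,  where D(n) = (r+n)(r+n-1) + (-2/3)(r+n) + (-4).
  a_n = [4 a_{n-1} - 3 a_{n-2}] / D(n).
Since the indicial polynomial factors as (r - r_1)(r - r_2), D(n) = (r_1 + n - r_1)(r_1 + n - r_2) = n(n + 13/3).
Evaluating step by step (a_0 = 1):
  n = 1: D(1) = 1(1 + 13/3) = 16/3; numerator = 4(1) = 4; a_1 = (4)/(16/3) = 3/4
  n = 2: D(2) = 2(2 + 13/3) = 38/3; numerator = 4(3/4) - 3(1) = 0; a_2 = (0)/(38/3) = 0
  n = 3: D(3) = 3(3 + 13/3) = 22; numerator = 4(0) - 3(3/4) = -9/4; a_3 = (-9/4)/(22) = -9/88
  n = 4: D(4) = 4(4 + 13/3) = 100/3; numerator = 4(-9/88) - 3(0) = -9/22; a_4 = (-9/22)/(100/3) = -27/2200
  n = 5: D(5) = 5(5 + 13/3) = 140/3; numerator = 4(-27/2200) - 3(-9/88) = 567/2200; a_5 = (567/2200)/(140/3) = 243/44000
  n = 6: D(6) = 6(6 + 13/3) = 62; numerator = 4(243/44000) - 3(-27/2200) = 81/1375; a_6 = (81/1375)/(62) = 81/85250

r = 3; a_0 = 1; a_1 = 3/4; a_2 = 0; a_3 = -9/88; a_4 = -27/2200; a_5 = 243/44000; a_6 = 81/85250


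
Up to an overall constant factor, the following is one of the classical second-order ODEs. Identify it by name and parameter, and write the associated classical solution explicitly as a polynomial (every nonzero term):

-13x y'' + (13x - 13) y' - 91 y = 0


All three coefficients share the factor -13; dividing through by -13 gives  x y'' + (1 - x) y' + 7 y = 0.
This matches the Laguerre equation x y'' + (1 - x) y' + n y = 0 with n = 7; the polynomial solution is L_7(x).
With y = sum_k a_k x^k, matching x^k gives (k+1)k a_{k+1} + (k+1) a_{k+1} - k a_k + n a_k = 0, i.e. (k+1)^2 a_{k+1} = (k - n) a_k = (k - 7) a_k. The right side vanishes at k = 7, so the series terminates at degree 7.
Standard normalization L_n(0) = 1 gives a_0 = 1. Work upward with a_{k+1} = (k - 7) a_k / (k+1)^2:
  a_1 = (0 - 7)(1) / 1^2 = -7/1 = -7
  a_2 = (1 - 7)(-7) / 2^2 = 42/4 = 21/2
  a_3 = (2 - 7)(21/2) / 3^2 = (-105/2)/9 = -35/6
  a_4 = (3 - 7)(-35/6) / 4^2 = (70/3)/16 = 35/24
  a_5 = (4 - 7)(35/24) / 5^2 = (-35/8)/25 = -7/40
  a_6 = (5 - 7)(-7/40) / 6^2 = (7/20)/36 = 7/720
  a_7 = (6 - 7)(7/720) / 7^2 = (-7/720)/49 = -1/5040
Hence L_7(x) = -x^7/5040 + 7 x^6/720 - 7 x^5/40 + 35 x^4/24 - 35 x^3/6 + 21 x^2/2 - 7 x + 1.

L_7(x); series = -x^7/5040 + 7 x^6/720 - 7 x^5/40 + 35 x^4/24 - 35 x^3/6 + 21 x^2/2 - 7 x + 1


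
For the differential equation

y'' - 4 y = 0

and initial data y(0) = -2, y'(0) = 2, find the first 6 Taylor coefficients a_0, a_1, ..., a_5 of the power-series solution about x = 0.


Ansatz: y(x) = sum_{n>=0} a_n x^n, so y'(x) = sum_{n>=1} n a_n x^(n-1) and y''(x) = sum_{n>=2} n(n-1) a_n x^(n-2).
Substitute into P(x) y'' + Q(x) y' + R(x) y = 0 with P(x) = 1, Q(x) = 0, R(x) = -4, and match powers of x.
Initial conditions: a_0 = -2, a_1 = 2.
Setting the coefficient of each power of x to zero and solving order by order (substituting the coefficients already found):
  x^0: 2 a_2 - 4 a_0 = 0  ->  2 a_2 = 4 a_0 = -8  ->  a_2 = -4
  x^1: 6 a_3 - 4 a_1 = 0  ->  6 a_3 = 4 a_1 = 8  ->  a_3 = 4/3
  x^2: 12 a_4 - 4 a_2 = 0  ->  12 a_4 = 4 a_2 = -16  ->  a_4 = -4/3
  x^3: 20 a_5 - 4 a_3 = 0  ->  20 a_5 = 4 a_3 = 16/3  ->  a_5 = 4/15
Truncated series: y(x) = -2 + 2 x - 4 x^2 + (4/3) x^3 - (4/3) x^4 + (4/15) x^5 + O(x^6).

a_0 = -2; a_1 = 2; a_2 = -4; a_3 = 4/3; a_4 = -4/3; a_5 = 4/15


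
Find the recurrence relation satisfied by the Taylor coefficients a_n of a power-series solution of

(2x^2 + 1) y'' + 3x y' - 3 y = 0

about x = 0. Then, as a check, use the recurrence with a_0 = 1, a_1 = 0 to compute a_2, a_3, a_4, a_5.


Substitute y = sum_n a_n x^n.
(1 + 2 x^2) y'' contributes (n+2)(n+1) a_{n+2} + 2 n(n-1) a_n at x^n.
3 x y'(x) contributes 3 n a_n at x^n.
-3 y(x) contributes -3 a_n at x^n.
Matching x^n: (n+2)(n+1) a_{n+2} + (2 n(n-1) + 3 n - 3) a_n = 0.
Thus a_{n+2} = (-2 n(n-1) - 3 n + 3) / ((n+1)(n+2)) * a_n.

Check with a_0 = 1, a_1 = 0 (apply the recurrence for n = 0, 1, 2, 3): a_0 = 1, a_1 = 0, a_2 = 3/2, a_3 = 0, a_4 = -7/8, a_5 = 0.

a_(n+2) = (-2 n(n-1) - 3 n + 3) / ((n+1)(n+2)) * a_n; check: a_0 = 1, a_1 = 0, a_2 = 3/2, a_3 = 0, a_4 = -7/8, a_5 = 0


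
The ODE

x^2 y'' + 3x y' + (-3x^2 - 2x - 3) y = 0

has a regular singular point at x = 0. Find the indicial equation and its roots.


Divide by x^2 to reach normal form y'' + P_1(x) y' + P_2(x) y = 0 with P_1(x) = 3/x and P_2(x) = -3 - 2/x - 3/x^2.
x = 0 is a singular point because the y'-coefficient 3/x has a pole at x = 0 and the y-coefficient -3 - 2/x - 3/x^2 has a pole at x = 0.
It is a regular singular point because x P_1(x) = p(x) = 3 and x^2 P_2(x) = q(x) = -3x^2 - 2x - 3 are polynomials, hence analytic at x = 0.
p(0) = 3,  q(0) = -3.
Indicial equation: r(r-1) + p(0) r + q(0) = 0, i.e. r^2 + (p(0) - 1) r + q(0) = 0, i.e. r^2 + 2 r - 3 = 0.
Discriminant: (2)^2 - 4(-3) = 16, so r = (-2 ± 4)/2.
Solving: r_1 = 1, r_2 = -3.

indicial: r^2 + 2 r - 3 = 0; roots r_1 = 1, r_2 = -3


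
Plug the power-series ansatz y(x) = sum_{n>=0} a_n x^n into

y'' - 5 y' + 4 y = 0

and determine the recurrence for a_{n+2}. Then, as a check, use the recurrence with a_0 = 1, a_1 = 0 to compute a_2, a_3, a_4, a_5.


Substitute y = sum_n a_n x^n.
y''(x) has coefficient (n+2)(n+1) a_{n+2} at x^n;
-5 y'(x) has coefficient -5 (n+1) a_{n+1} at x^n;
4 y(x) has coefficient 4 a_n at x^n.
Matching x^n: (n+2)(n+1) a_{n+2} - 5 (n+1) a_{n+1} + 4 a_n = 0.
Thus a_{n+2} = [5 (n+1) a_{n+1} - 4 a_n] / ((n+1)(n+2)).

Check with a_0 = 1, a_1 = 0 (apply the recurrence for n = 0, 1, 2, 3): a_0 = 1, a_1 = 0, a_2 = -2, a_3 = -10/3, a_4 = -7/2, a_5 = -17/6.

a_(n+2) = [5 (n+1) a_(n+1) - 4 a_n] / ((n+1)(n+2)); check: a_0 = 1, a_1 = 0, a_2 = -2, a_3 = -10/3, a_4 = -7/2, a_5 = -17/6


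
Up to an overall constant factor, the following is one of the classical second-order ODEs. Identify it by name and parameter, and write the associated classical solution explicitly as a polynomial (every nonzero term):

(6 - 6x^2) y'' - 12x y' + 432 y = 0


All three coefficients share the factor 6; dividing through by 6 gives  (1 - x^2) y'' - 2x y' + 72 y = 0.
This matches the Legendre equation (1 - x^2) y'' - 2x y' + n(n+1) y = 0 (note the -2x y' term) with n(n+1) = 72, so n = 8; the polynomial solution is P_8(x).
With y = sum_k a_k x^k, matching x^k gives (k+2)(k+1) a_{k+2} = [k(k+1) - n(n+1)] a_k = (k - 8)(k + 9) a_k. The right side vanishes at k = 8, so the series with the parity of 8 terminates at degree 8.
Standard normalization (P_n(1) = 1): leading coefficient (2n)!/(2^n (n!)^2) = 20922789888000/(256*1625702400) = 6435/128, so a_8 = 6435/128. Work downward with a_k = (k+1)(k+2) a_{k+2} / ((k - 8)(k + 9)):
  a_6 = (7)(8)(6435/128) / ((6 - 8)(6 + 9)) = (45045/16)/(-30) = -3003/32
  a_4 = (5)(6)(-3003/32) / ((4 - 8)(4 + 9)) = (-45045/16)/(-52) = 3465/64
  a_2 = (3)(4)(3465/64) / ((2 - 8)(2 + 9)) = (10395/16)/(-66) = -315/32
  a_0 = (1)(2)(-315/32) / ((0 - 8)(0 + 9)) = (-315/16)/(-72) = 35/128
Hence P_8(x) = 6435 x^8/128 - 3003 x^6/32 + 3465 x^4/64 - 315 x^2/32 + 35/128.

P_8(x); series = 6435 x^8/128 - 3003 x^6/32 + 3465 x^4/64 - 315 x^2/32 + 35/128


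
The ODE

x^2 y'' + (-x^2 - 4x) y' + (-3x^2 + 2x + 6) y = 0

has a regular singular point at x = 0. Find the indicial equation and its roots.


Divide by x^2 to reach normal form y'' + P_1(x) y' + P_2(x) y = 0 with P_1(x) = -1 - 4/x and P_2(x) = -3 + 2/x + 6/x^2.
x = 0 is a singular point because the y'-coefficient -1 - 4/x has a pole at x = 0 and the y-coefficient -3 + 2/x + 6/x^2 has a pole at x = 0.
It is a regular singular point because x P_1(x) = p(x) = -x - 4 and x^2 P_2(x) = q(x) = -3x^2 + 2x + 6 are polynomials, hence analytic at x = 0.
p(0) = -4,  q(0) = 6.
Indicial equation: r(r-1) + p(0) r + q(0) = 0, i.e. r^2 + (p(0) - 1) r + q(0) = 0, i.e. r^2 - 5 r + 6 = 0.
Discriminant: (-5)^2 - 4(6) = 1, so r = (5 ± 1)/2.
Solving: r_1 = 3, r_2 = 2.

indicial: r^2 - 5 r + 6 = 0; roots r_1 = 3, r_2 = 2


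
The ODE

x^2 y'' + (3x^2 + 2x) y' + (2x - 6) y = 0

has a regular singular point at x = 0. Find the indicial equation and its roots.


Divide by x^2 to reach normal form y'' + P_1(x) y' + P_2(x) y = 0 with P_1(x) = 3 + 2/x and P_2(x) = 2/x - 6/x^2.
x = 0 is a singular point because the y'-coefficient 3 + 2/x has a pole at x = 0 and the y-coefficient 2/x - 6/x^2 has a pole at x = 0.
It is a regular singular point because x P_1(x) = p(x) = 3x + 2 and x^2 P_2(x) = q(x) = 2x - 6 are polynomials, hence analytic at x = 0.
p(0) = 2,  q(0) = -6.
Indicial equation: r(r-1) + p(0) r + q(0) = 0, i.e. r^2 + (p(0) - 1) r + q(0) = 0, i.e. r^2 + 1 r - 6 = 0.
Discriminant: (1)^2 - 4(-6) = 25, so r = (-1 ± 5)/2.
Solving: r_1 = 2, r_2 = -3.

indicial: r^2 + 1 r - 6 = 0; roots r_1 = 2, r_2 = -3


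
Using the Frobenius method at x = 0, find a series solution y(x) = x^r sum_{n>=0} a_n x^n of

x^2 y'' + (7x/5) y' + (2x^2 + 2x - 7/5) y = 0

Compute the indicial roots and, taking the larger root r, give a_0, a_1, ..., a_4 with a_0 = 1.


Write in Frobenius form y'' + (p(x)/x) y' + (q(x)/x^2) y = 0:
  p(x) = 7/5,  q(x) = 2x^2 + 2x - 7/5.
Indicial equation: r(r-1) + (7/5) r + (-7/5) = 0 -> roots r_1 = 1, r_2 = -7/5.
Take r = r_1 = 1. Let y(x) = x^r sum_{n>=0} a_n x^n with a_0 = 1.
Substitute y = x^r sum a_n x^n and match x^{r+n}. The recurrence is
  D(n) a_n + 2 a_{n-1} + 2 a_{n-2} = 0,  where D(n) = (r+n)(r+n-1) + (7/5)(r+n) + (-7/5).
  a_n = [-2 a_{n-1} - 2 a_{n-2}] / D(n).
Since the indicial polynomial factors as (r - r_1)(r - r_2), D(n) = (r_1 + n - r_1)(r_1 + n - r_2) = n(n + 12/5).
Evaluating step by step (a_0 = 1):
  n = 1: D(1) = 1(1 + 12/5) = 17/5; numerator = -2(1) = -2; a_1 = (-2)/(17/5) = -10/17
  n = 2: D(2) = 2(2 + 12/5) = 44/5; numerator = -2(-10/17) - 2(1) = -14/17; a_2 = (-14/17)/(44/5) = -35/374
  n = 3: D(3) = 3(3 + 12/5) = 81/5; numerator = -2(-35/374) - 2(-10/17) = 15/11; a_3 = (15/11)/(81/5) = 25/297
  n = 4: D(4) = 4(4 + 12/5) = 128/5; numerator = -2(25/297) - 2(-35/374) = 95/5049; a_4 = (95/5049)/(128/5) = 475/646272

r = 1; a_0 = 1; a_1 = -10/17; a_2 = -35/374; a_3 = 25/297; a_4 = 475/646272


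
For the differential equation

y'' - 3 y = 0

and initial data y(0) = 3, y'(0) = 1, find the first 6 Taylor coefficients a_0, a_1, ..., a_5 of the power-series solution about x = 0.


Ansatz: y(x) = sum_{n>=0} a_n x^n, so y'(x) = sum_{n>=1} n a_n x^(n-1) and y''(x) = sum_{n>=2} n(n-1) a_n x^(n-2).
Substitute into P(x) y'' + Q(x) y' + R(x) y = 0 with P(x) = 1, Q(x) = 0, R(x) = -3, and match powers of x.
Initial conditions: a_0 = 3, a_1 = 1.
Setting the coefficient of each power of x to zero and solving order by order (substituting the coefficients already found):
  x^0: 2 a_2 - 3 a_0 = 0  ->  2 a_2 = 3 a_0 = 9  ->  a_2 = 9/2
  x^1: 6 a_3 - 3 a_1 = 0  ->  6 a_3 = 3 a_1 = 3  ->  a_3 = 1/2
  x^2: 12 a_4 - 3 a_2 = 0  ->  12 a_4 = 3 a_2 = 27/2  ->  a_4 = 9/8
  x^3: 20 a_5 - 3 a_3 = 0  ->  20 a_5 = 3 a_3 = 3/2  ->  a_5 = 3/40
Truncated series: y(x) = 3 + x + (9/2) x^2 + (1/2) x^3 + (9/8) x^4 + (3/40) x^5 + O(x^6).

a_0 = 3; a_1 = 1; a_2 = 9/2; a_3 = 1/2; a_4 = 9/8; a_5 = 3/40


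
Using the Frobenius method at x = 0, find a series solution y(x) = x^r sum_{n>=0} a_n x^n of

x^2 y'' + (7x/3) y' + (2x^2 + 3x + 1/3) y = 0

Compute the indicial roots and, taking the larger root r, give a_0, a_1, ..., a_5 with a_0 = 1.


Write in Frobenius form y'' + (p(x)/x) y' + (q(x)/x^2) y = 0:
  p(x) = 7/3,  q(x) = 2x^2 + 3x + 1/3.
Indicial equation: r(r-1) + (7/3) r + (1/3) = 0 -> roots r_1 = -1/3, r_2 = -1.
Take r = r_1 = -1/3. Let y(x) = x^r sum_{n>=0} a_n x^n with a_0 = 1.
Substitute y = x^r sum a_n x^n and match x^{r+n}. The recurrence is
  D(n) a_n + 3 a_{n-1} + 2 a_{n-2} = 0,  where D(n) = (r+n)(r+n-1) + (7/3)(r+n) + (1/3).
  a_n = [-3 a_{n-1} - 2 a_{n-2}] / D(n).
Since the indicial polynomial factors as (r - r_1)(r - r_2), D(n) = (r_1 + n - r_1)(r_1 + n - r_2) = n(n + 2/3).
Evaluating step by step (a_0 = 1):
  n = 1: D(1) = 1(1 + 2/3) = 5/3; numerator = -3(1) = -3; a_1 = (-3)/(5/3) = -9/5
  n = 2: D(2) = 2(2 + 2/3) = 16/3; numerator = -3(-9/5) - 2(1) = 17/5; a_2 = (17/5)/(16/3) = 51/80
  n = 3: D(3) = 3(3 + 2/3) = 11; numerator = -3(51/80) - 2(-9/5) = 27/16; a_3 = (27/16)/(11) = 27/176
  n = 4: D(4) = 4(4 + 2/3) = 56/3; numerator = -3(27/176) - 2(51/80) = -1527/880; a_4 = (-1527/880)/(56/3) = -4581/49280
  n = 5: D(5) = 5(5 + 2/3) = 85/3; numerator = -3(-4581/49280) - 2(27/176) = -1377/49280; a_5 = (-1377/49280)/(85/3) = -243/246400

r = -1/3; a_0 = 1; a_1 = -9/5; a_2 = 51/80; a_3 = 27/176; a_4 = -4581/49280; a_5 = -243/246400


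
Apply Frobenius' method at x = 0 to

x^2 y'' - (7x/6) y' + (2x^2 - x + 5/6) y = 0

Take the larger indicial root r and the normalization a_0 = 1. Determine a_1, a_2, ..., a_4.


Write in Frobenius form y'' + (p(x)/x) y' + (q(x)/x^2) y = 0:
  p(x) = -7/6,  q(x) = 2x^2 - x + 5/6.
Indicial equation: r(r-1) + (-7/6) r + (5/6) = 0 -> roots r_1 = 5/3, r_2 = 1/2.
Take r = r_1 = 5/3. Let y(x) = x^r sum_{n>=0} a_n x^n with a_0 = 1.
Substitute y = x^r sum a_n x^n and match x^{r+n}. The recurrence is
  D(n) a_n - 1 a_{n-1} + 2 a_{n-2} = 0,  where D(n) = (r+n)(r+n-1) + (-7/6)(r+n) + (5/6).
  a_n = [1 a_{n-1} - 2 a_{n-2}] / D(n).
Since the indicial polynomial factors as (r - r_1)(r - r_2), D(n) = (r_1 + n - r_1)(r_1 + n - r_2) = n(n + 7/6).
Evaluating step by step (a_0 = 1):
  n = 1: D(1) = 1(1 + 7/6) = 13/6; numerator = 1(1) = 1; a_1 = (1)/(13/6) = 6/13
  n = 2: D(2) = 2(2 + 7/6) = 19/3; numerator = 1(6/13) - 2(1) = -20/13; a_2 = (-20/13)/(19/3) = -60/247
  n = 3: D(3) = 3(3 + 7/6) = 25/2; numerator = 1(-60/247) - 2(6/13) = -288/247; a_3 = (-288/247)/(25/2) = -576/6175
  n = 4: D(4) = 4(4 + 7/6) = 62/3; numerator = 1(-576/6175) - 2(-60/247) = 2424/6175; a_4 = (2424/6175)/(62/3) = 3636/191425

r = 5/3; a_0 = 1; a_1 = 6/13; a_2 = -60/247; a_3 = -576/6175; a_4 = 3636/191425


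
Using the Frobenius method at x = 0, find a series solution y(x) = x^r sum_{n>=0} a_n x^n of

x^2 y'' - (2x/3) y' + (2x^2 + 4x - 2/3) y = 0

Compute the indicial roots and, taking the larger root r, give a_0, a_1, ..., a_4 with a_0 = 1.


Write in Frobenius form y'' + (p(x)/x) y' + (q(x)/x^2) y = 0:
  p(x) = -2/3,  q(x) = 2x^2 + 4x - 2/3.
Indicial equation: r(r-1) + (-2/3) r + (-2/3) = 0 -> roots r_1 = 2, r_2 = -1/3.
Take r = r_1 = 2. Let y(x) = x^r sum_{n>=0} a_n x^n with a_0 = 1.
Substitute y = x^r sum a_n x^n and match x^{r+n}. The recurrence is
  D(n) a_n + 4 a_{n-1} + 2 a_{n-2} = 0,  where D(n) = (r+n)(r+n-1) + (-2/3)(r+n) + (-2/3).
  a_n = [-4 a_{n-1} - 2 a_{n-2}] / D(n).
Since the indicial polynomial factors as (r - r_1)(r - r_2), D(n) = (r_1 + n - r_1)(r_1 + n - r_2) = n(n + 7/3).
Evaluating step by step (a_0 = 1):
  n = 1: D(1) = 1(1 + 7/3) = 10/3; numerator = -4(1) = -4; a_1 = (-4)/(10/3) = -6/5
  n = 2: D(2) = 2(2 + 7/3) = 26/3; numerator = -4(-6/5) - 2(1) = 14/5; a_2 = (14/5)/(26/3) = 21/65
  n = 3: D(3) = 3(3 + 7/3) = 16; numerator = -4(21/65) - 2(-6/5) = 72/65; a_3 = (72/65)/(16) = 9/130
  n = 4: D(4) = 4(4 + 7/3) = 76/3; numerator = -4(9/130) - 2(21/65) = -12/13; a_4 = (-12/13)/(76/3) = -9/247

r = 2; a_0 = 1; a_1 = -6/5; a_2 = 21/65; a_3 = 9/130; a_4 = -9/247


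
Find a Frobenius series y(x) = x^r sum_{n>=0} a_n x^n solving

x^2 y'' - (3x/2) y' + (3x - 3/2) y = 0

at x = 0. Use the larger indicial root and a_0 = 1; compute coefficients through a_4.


Write in Frobenius form y'' + (p(x)/x) y' + (q(x)/x^2) y = 0:
  p(x) = -3/2,  q(x) = 3x - 3/2.
Indicial equation: r(r-1) + (-3/2) r + (-3/2) = 0 -> roots r_1 = 3, r_2 = -1/2.
Take r = r_1 = 3. Let y(x) = x^r sum_{n>=0} a_n x^n with a_0 = 1.
Substitute y = x^r sum a_n x^n and match x^{r+n}. The recurrence is
  D(n) a_n + 3 a_{n-1} = 0,  where D(n) = (r+n)(r+n-1) + (-3/2)(r+n) + (-3/2).
  a_n = -3 / D(n) * a_{n-1}.
Since the indicial polynomial factors as (r - r_1)(r - r_2), D(n) = (r_1 + n - r_1)(r_1 + n - r_2) = n(n + 7/2).
Evaluating step by step (a_0 = 1):
  n = 1: D(1) = 1(1 + 7/2) = 9/2; numerator = -3(1) = -3; a_1 = (-3)/(9/2) = -2/3
  n = 2: D(2) = 2(2 + 7/2) = 11; numerator = -3(-2/3) = 2; a_2 = (2)/(11) = 2/11
  n = 3: D(3) = 3(3 + 7/2) = 39/2; numerator = -3(2/11) = -6/11; a_3 = (-6/11)/(39/2) = -4/143
  n = 4: D(4) = 4(4 + 7/2) = 30; numerator = -3(-4/143) = 12/143; a_4 = (12/143)/(30) = 2/715

r = 3; a_0 = 1; a_1 = -2/3; a_2 = 2/11; a_3 = -4/143; a_4 = 2/715


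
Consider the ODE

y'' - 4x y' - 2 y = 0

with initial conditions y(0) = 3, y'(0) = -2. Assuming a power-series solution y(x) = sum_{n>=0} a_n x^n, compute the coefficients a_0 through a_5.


Ansatz: y(x) = sum_{n>=0} a_n x^n, so y'(x) = sum_{n>=1} n a_n x^(n-1) and y''(x) = sum_{n>=2} n(n-1) a_n x^(n-2).
Substitute into P(x) y'' + Q(x) y' + R(x) y = 0 with P(x) = 1, Q(x) = -4x, R(x) = -2, and match powers of x.
Initial conditions: a_0 = 3, a_1 = -2.
Setting the coefficient of each power of x to zero and solving order by order (substituting the coefficients already found):
  x^0: 2 a_2 - 2 a_0 = 0  ->  2 a_2 = 2 a_0 = 6  ->  a_2 = 3
  x^1: 6 a_3 - 6 a_1 = 0  ->  6 a_3 = 6 a_1 = -12  ->  a_3 = -2
  x^2: 12 a_4 - 10 a_2 = 0  ->  12 a_4 = 10 a_2 = 30  ->  a_4 = 5/2
  x^3: 20 a_5 - 14 a_3 = 0  ->  20 a_5 = 14 a_3 = -28  ->  a_5 = -7/5
Truncated series: y(x) = 3 - 2 x + 3 x^2 - 2 x^3 + (5/2) x^4 - (7/5) x^5 + O(x^6).

a_0 = 3; a_1 = -2; a_2 = 3; a_3 = -2; a_4 = 5/2; a_5 = -7/5


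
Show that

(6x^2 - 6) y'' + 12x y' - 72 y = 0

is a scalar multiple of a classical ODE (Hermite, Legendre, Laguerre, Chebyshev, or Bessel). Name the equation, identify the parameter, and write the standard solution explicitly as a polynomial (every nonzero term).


All three coefficients share the factor -6; dividing through by -6 gives  (1 - x^2) y'' - 2x y' + 12 y = 0.
This matches the Legendre equation (1 - x^2) y'' - 2x y' + n(n+1) y = 0 (note the -2x y' term) with n(n+1) = 12, so n = 3; the polynomial solution is P_3(x).
With y = sum_k a_k x^k, matching x^k gives (k+2)(k+1) a_{k+2} = [k(k+1) - n(n+1)] a_k = (k - 3)(k + 4) a_k. The right side vanishes at k = 3, so the series with the parity of 3 terminates at degree 3.
Standard normalization (P_n(1) = 1): leading coefficient (2n)!/(2^n (n!)^2) = 720/(8*36) = 5/2, so a_3 = 5/2. Work downward with a_k = (k+1)(k+2) a_{k+2} / ((k - 3)(k + 4)):
  a_1 = (2)(3)(5/2) / ((1 - 3)(1 + 4)) = 15/(-10) = -3/2
Hence P_3(x) = 5 x^3/2 - 3 x/2.

P_3(x); series = 5 x^3/2 - 3 x/2


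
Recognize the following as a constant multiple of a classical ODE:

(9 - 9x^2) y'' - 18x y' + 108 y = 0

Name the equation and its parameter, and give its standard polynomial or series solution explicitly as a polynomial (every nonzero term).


All three coefficients share the factor 9; dividing through by 9 gives  (1 - x^2) y'' - 2x y' + 12 y = 0.
This matches the Legendre equation (1 - x^2) y'' - 2x y' + n(n+1) y = 0 (note the -2x y' term) with n(n+1) = 12, so n = 3; the polynomial solution is P_3(x).
With y = sum_k a_k x^k, matching x^k gives (k+2)(k+1) a_{k+2} = [k(k+1) - n(n+1)] a_k = (k - 3)(k + 4) a_k. The right side vanishes at k = 3, so the series with the parity of 3 terminates at degree 3.
Standard normalization (P_n(1) = 1): leading coefficient (2n)!/(2^n (n!)^2) = 720/(8*36) = 5/2, so a_3 = 5/2. Work downward with a_k = (k+1)(k+2) a_{k+2} / ((k - 3)(k + 4)):
  a_1 = (2)(3)(5/2) / ((1 - 3)(1 + 4)) = 15/(-10) = -3/2
Hence P_3(x) = 5 x^3/2 - 3 x/2.

P_3(x); series = 5 x^3/2 - 3 x/2


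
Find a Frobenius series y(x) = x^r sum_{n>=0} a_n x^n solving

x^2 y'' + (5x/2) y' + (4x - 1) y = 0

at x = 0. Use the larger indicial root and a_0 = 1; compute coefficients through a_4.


Write in Frobenius form y'' + (p(x)/x) y' + (q(x)/x^2) y = 0:
  p(x) = 5/2,  q(x) = 4x - 1.
Indicial equation: r(r-1) + (5/2) r + (-1) = 0 -> roots r_1 = 1/2, r_2 = -2.
Take r = r_1 = 1/2. Let y(x) = x^r sum_{n>=0} a_n x^n with a_0 = 1.
Substitute y = x^r sum a_n x^n and match x^{r+n}. The recurrence is
  D(n) a_n + 4 a_{n-1} = 0,  where D(n) = (r+n)(r+n-1) + (5/2)(r+n) + (-1).
  a_n = -4 / D(n) * a_{n-1}.
Since the indicial polynomial factors as (r - r_1)(r - r_2), D(n) = (r_1 + n - r_1)(r_1 + n - r_2) = n(n + 5/2).
Evaluating step by step (a_0 = 1):
  n = 1: D(1) = 1(1 + 5/2) = 7/2; numerator = -4(1) = -4; a_1 = (-4)/(7/2) = -8/7
  n = 2: D(2) = 2(2 + 5/2) = 9; numerator = -4(-8/7) = 32/7; a_2 = (32/7)/(9) = 32/63
  n = 3: D(3) = 3(3 + 5/2) = 33/2; numerator = -4(32/63) = -128/63; a_3 = (-128/63)/(33/2) = -256/2079
  n = 4: D(4) = 4(4 + 5/2) = 26; numerator = -4(-256/2079) = 1024/2079; a_4 = (1024/2079)/(26) = 512/27027

r = 1/2; a_0 = 1; a_1 = -8/7; a_2 = 32/63; a_3 = -256/2079; a_4 = 512/27027


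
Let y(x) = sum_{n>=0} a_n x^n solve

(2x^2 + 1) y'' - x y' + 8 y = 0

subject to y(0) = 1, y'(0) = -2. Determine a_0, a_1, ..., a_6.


Ansatz: y(x) = sum_{n>=0} a_n x^n, so y'(x) = sum_{n>=1} n a_n x^(n-1) and y''(x) = sum_{n>=2} n(n-1) a_n x^(n-2).
Substitute into P(x) y'' + Q(x) y' + R(x) y = 0 with P(x) = 2x^2 + 1, Q(x) = -x, R(x) = 8, and match powers of x.
Initial conditions: a_0 = 1, a_1 = -2.
Setting the coefficient of each power of x to zero and solving order by order (substituting the coefficients already found):
  x^0: 2 a_2 + 8 a_0 = 0  ->  2 a_2 = -8 a_0 = -8  ->  a_2 = -4
  x^1: 6 a_3 + 7 a_1 = 0  ->  6 a_3 = -7 a_1 = 14  ->  a_3 = 7/3
  x^2: 12 a_4 + 10 a_2 = 0  ->  12 a_4 = -10 a_2 = 40  ->  a_4 = 10/3
  x^3: 20 a_5 + 17 a_3 = 0  ->  20 a_5 = -17 a_3 = -119/3  ->  a_5 = -119/60
  x^4: 30 a_6 + 28 a_4 = 0  ->  30 a_6 = -28 a_4 = -280/3  ->  a_6 = -28/9
Truncated series: y(x) = 1 - 2 x - 4 x^2 + (7/3) x^3 + (10/3) x^4 - (119/60) x^5 - (28/9) x^6 + O(x^7).

a_0 = 1; a_1 = -2; a_2 = -4; a_3 = 7/3; a_4 = 10/3; a_5 = -119/60; a_6 = -28/9


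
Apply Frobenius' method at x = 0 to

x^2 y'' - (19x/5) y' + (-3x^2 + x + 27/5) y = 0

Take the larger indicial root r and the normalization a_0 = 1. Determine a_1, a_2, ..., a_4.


Write in Frobenius form y'' + (p(x)/x) y' + (q(x)/x^2) y = 0:
  p(x) = -19/5,  q(x) = -3x^2 + x + 27/5.
Indicial equation: r(r-1) + (-19/5) r + (27/5) = 0 -> roots r_1 = 3, r_2 = 9/5.
Take r = r_1 = 3. Let y(x) = x^r sum_{n>=0} a_n x^n with a_0 = 1.
Substitute y = x^r sum a_n x^n and match x^{r+n}. The recurrence is
  D(n) a_n + 1 a_{n-1} - 3 a_{n-2} = 0,  where D(n) = (r+n)(r+n-1) + (-19/5)(r+n) + (27/5).
  a_n = [-1 a_{n-1} + 3 a_{n-2}] / D(n).
Since the indicial polynomial factors as (r - r_1)(r - r_2), D(n) = (r_1 + n - r_1)(r_1 + n - r_2) = n(n + 6/5).
Evaluating step by step (a_0 = 1):
  n = 1: D(1) = 1(1 + 6/5) = 11/5; numerator = -1(1) = -1; a_1 = (-1)/(11/5) = -5/11
  n = 2: D(2) = 2(2 + 6/5) = 32/5; numerator = -1(-5/11) + 3(1) = 38/11; a_2 = (38/11)/(32/5) = 95/176
  n = 3: D(3) = 3(3 + 6/5) = 63/5; numerator = -1(95/176) + 3(-5/11) = -335/176; a_3 = (-335/176)/(63/5) = -1675/11088
  n = 4: D(4) = 4(4 + 6/5) = 104/5; numerator = -1(-1675/11088) + 3(95/176) = 9815/5544; a_4 = (9815/5544)/(104/5) = 3775/44352

r = 3; a_0 = 1; a_1 = -5/11; a_2 = 95/176; a_3 = -1675/11088; a_4 = 3775/44352


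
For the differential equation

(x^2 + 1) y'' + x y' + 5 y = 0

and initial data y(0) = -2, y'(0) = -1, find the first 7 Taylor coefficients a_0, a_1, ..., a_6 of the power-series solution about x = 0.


Ansatz: y(x) = sum_{n>=0} a_n x^n, so y'(x) = sum_{n>=1} n a_n x^(n-1) and y''(x) = sum_{n>=2} n(n-1) a_n x^(n-2).
Substitute into P(x) y'' + Q(x) y' + R(x) y = 0 with P(x) = x^2 + 1, Q(x) = x, R(x) = 5, and match powers of x.
Initial conditions: a_0 = -2, a_1 = -1.
Setting the coefficient of each power of x to zero and solving order by order (substituting the coefficients already found):
  x^0: 2 a_2 + 5 a_0 = 0  ->  2 a_2 = -5 a_0 = 10  ->  a_2 = 5
  x^1: 6 a_3 + 6 a_1 = 0  ->  6 a_3 = -6 a_1 = 6  ->  a_3 = 1
  x^2: 12 a_4 + 9 a_2 = 0  ->  12 a_4 = -9 a_2 = -45  ->  a_4 = -15/4
  x^3: 20 a_5 + 14 a_3 = 0  ->  20 a_5 = -14 a_3 = -14  ->  a_5 = -7/10
  x^4: 30 a_6 + 21 a_4 = 0  ->  30 a_6 = -21 a_4 = 315/4  ->  a_6 = 21/8
Truncated series: y(x) = -2 - x + 5 x^2 + x^3 - (15/4) x^4 - (7/10) x^5 + (21/8) x^6 + O(x^7).

a_0 = -2; a_1 = -1; a_2 = 5; a_3 = 1; a_4 = -15/4; a_5 = -7/10; a_6 = 21/8


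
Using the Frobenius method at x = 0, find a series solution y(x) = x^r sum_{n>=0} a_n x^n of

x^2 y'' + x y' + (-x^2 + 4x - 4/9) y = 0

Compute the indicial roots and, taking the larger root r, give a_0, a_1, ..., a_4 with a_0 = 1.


Write in Frobenius form y'' + (p(x)/x) y' + (q(x)/x^2) y = 0:
  p(x) = 1,  q(x) = -x^2 + 4x - 4/9.
Indicial equation: r(r-1) + (1) r + (-4/9) = 0 -> roots r_1 = 2/3, r_2 = -2/3.
Take r = r_1 = 2/3. Let y(x) = x^r sum_{n>=0} a_n x^n with a_0 = 1.
Substitute y = x^r sum a_n x^n and match x^{r+n}. The recurrence is
  D(n) a_n + 4 a_{n-1} - 1 a_{n-2} = 0,  where D(n) = (r+n)(r+n-1) + (1)(r+n) + (-4/9).
  a_n = [-4 a_{n-1} + 1 a_{n-2}] / D(n).
Since the indicial polynomial factors as (r - r_1)(r - r_2), D(n) = (r_1 + n - r_1)(r_1 + n - r_2) = n(n + 4/3).
Evaluating step by step (a_0 = 1):
  n = 1: D(1) = 1(1 + 4/3) = 7/3; numerator = -4(1) = -4; a_1 = (-4)/(7/3) = -12/7
  n = 2: D(2) = 2(2 + 4/3) = 20/3; numerator = -4(-12/7) + 1(1) = 55/7; a_2 = (55/7)/(20/3) = 33/28
  n = 3: D(3) = 3(3 + 4/3) = 13; numerator = -4(33/28) + 1(-12/7) = -45/7; a_3 = (-45/7)/(13) = -45/91
  n = 4: D(4) = 4(4 + 4/3) = 64/3; numerator = -4(-45/91) + 1(33/28) = 1149/364; a_4 = (1149/364)/(64/3) = 3447/23296

r = 2/3; a_0 = 1; a_1 = -12/7; a_2 = 33/28; a_3 = -45/91; a_4 = 3447/23296


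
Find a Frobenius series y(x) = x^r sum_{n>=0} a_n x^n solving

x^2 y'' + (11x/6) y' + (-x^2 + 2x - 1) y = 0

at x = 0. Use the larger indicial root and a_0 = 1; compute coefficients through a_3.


Write in Frobenius form y'' + (p(x)/x) y' + (q(x)/x^2) y = 0:
  p(x) = 11/6,  q(x) = -x^2 + 2x - 1.
Indicial equation: r(r-1) + (11/6) r + (-1) = 0 -> roots r_1 = 2/3, r_2 = -3/2.
Take r = r_1 = 2/3. Let y(x) = x^r sum_{n>=0} a_n x^n with a_0 = 1.
Substitute y = x^r sum a_n x^n and match x^{r+n}. The recurrence is
  D(n) a_n + 2 a_{n-1} - 1 a_{n-2} = 0,  where D(n) = (r+n)(r+n-1) + (11/6)(r+n) + (-1).
  a_n = [-2 a_{n-1} + 1 a_{n-2}] / D(n).
Since the indicial polynomial factors as (r - r_1)(r - r_2), D(n) = (r_1 + n - r_1)(r_1 + n - r_2) = n(n + 13/6).
Evaluating step by step (a_0 = 1):
  n = 1: D(1) = 1(1 + 13/6) = 19/6; numerator = -2(1) = -2; a_1 = (-2)/(19/6) = -12/19
  n = 2: D(2) = 2(2 + 13/6) = 25/3; numerator = -2(-12/19) + 1(1) = 43/19; a_2 = (43/19)/(25/3) = 129/475
  n = 3: D(3) = 3(3 + 13/6) = 31/2; numerator = -2(129/475) + 1(-12/19) = -558/475; a_3 = (-558/475)/(31/2) = -36/475

r = 2/3; a_0 = 1; a_1 = -12/19; a_2 = 129/475; a_3 = -36/475


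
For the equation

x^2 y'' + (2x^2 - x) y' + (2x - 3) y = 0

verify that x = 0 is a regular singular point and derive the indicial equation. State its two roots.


Divide by x^2 to reach normal form y'' + P_1(x) y' + P_2(x) y = 0 with P_1(x) = 2 - 1/x and P_2(x) = 2/x - 3/x^2.
x = 0 is a singular point because the y'-coefficient 2 - 1/x has a pole at x = 0 and the y-coefficient 2/x - 3/x^2 has a pole at x = 0.
It is a regular singular point because x P_1(x) = p(x) = 2x - 1 and x^2 P_2(x) = q(x) = 2x - 3 are polynomials, hence analytic at x = 0.
p(0) = -1,  q(0) = -3.
Indicial equation: r(r-1) + p(0) r + q(0) = 0, i.e. r^2 + (p(0) - 1) r + q(0) = 0, i.e. r^2 - 2 r - 3 = 0.
Discriminant: (-2)^2 - 4(-3) = 16, so r = (2 ± 4)/2.
Solving: r_1 = 3, r_2 = -1.

indicial: r^2 - 2 r - 3 = 0; roots r_1 = 3, r_2 = -1


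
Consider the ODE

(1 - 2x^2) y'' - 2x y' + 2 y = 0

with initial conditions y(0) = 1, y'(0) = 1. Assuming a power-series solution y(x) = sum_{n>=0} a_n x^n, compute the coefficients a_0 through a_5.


Ansatz: y(x) = sum_{n>=0} a_n x^n, so y'(x) = sum_{n>=1} n a_n x^(n-1) and y''(x) = sum_{n>=2} n(n-1) a_n x^(n-2).
Substitute into P(x) y'' + Q(x) y' + R(x) y = 0 with P(x) = 1 - 2x^2, Q(x) = -2x, R(x) = 2, and match powers of x.
Initial conditions: a_0 = 1, a_1 = 1.
Setting the coefficient of each power of x to zero and solving order by order (substituting the coefficients already found):
  x^0: 2 a_2 + 2 a_0 = 0  ->  2 a_2 = -2 a_0 = -2  ->  a_2 = -1
  x^1: 6 a_3 = 0  ->  a_3 = 0
  x^2: 12 a_4 - 6 a_2 = 0  ->  12 a_4 = 6 a_2 = -6  ->  a_4 = -1/2
  x^3: 20 a_5 - 16 a_3 = 0  ->  20 a_5 = 16 a_3 = 0  ->  a_5 = 0
Truncated series: y(x) = 1 + x - x^2 - (1/2) x^4 + O(x^6).

a_0 = 1; a_1 = 1; a_2 = -1; a_3 = 0; a_4 = -1/2; a_5 = 0


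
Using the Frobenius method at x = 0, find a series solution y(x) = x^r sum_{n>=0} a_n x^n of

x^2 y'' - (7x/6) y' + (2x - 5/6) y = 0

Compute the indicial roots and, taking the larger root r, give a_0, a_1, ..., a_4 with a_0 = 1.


Write in Frobenius form y'' + (p(x)/x) y' + (q(x)/x^2) y = 0:
  p(x) = -7/6,  q(x) = 2x - 5/6.
Indicial equation: r(r-1) + (-7/6) r + (-5/6) = 0 -> roots r_1 = 5/2, r_2 = -1/3.
Take r = r_1 = 5/2. Let y(x) = x^r sum_{n>=0} a_n x^n with a_0 = 1.
Substitute y = x^r sum a_n x^n and match x^{r+n}. The recurrence is
  D(n) a_n + 2 a_{n-1} = 0,  where D(n) = (r+n)(r+n-1) + (-7/6)(r+n) + (-5/6).
  a_n = -2 / D(n) * a_{n-1}.
Since the indicial polynomial factors as (r - r_1)(r - r_2), D(n) = (r_1 + n - r_1)(r_1 + n - r_2) = n(n + 17/6).
Evaluating step by step (a_0 = 1):
  n = 1: D(1) = 1(1 + 17/6) = 23/6; numerator = -2(1) = -2; a_1 = (-2)/(23/6) = -12/23
  n = 2: D(2) = 2(2 + 17/6) = 29/3; numerator = -2(-12/23) = 24/23; a_2 = (24/23)/(29/3) = 72/667
  n = 3: D(3) = 3(3 + 17/6) = 35/2; numerator = -2(72/667) = -144/667; a_3 = (-144/667)/(35/2) = -288/23345
  n = 4: D(4) = 4(4 + 17/6) = 82/3; numerator = -2(-288/23345) = 576/23345; a_4 = (576/23345)/(82/3) = 864/957145

r = 5/2; a_0 = 1; a_1 = -12/23; a_2 = 72/667; a_3 = -288/23345; a_4 = 864/957145


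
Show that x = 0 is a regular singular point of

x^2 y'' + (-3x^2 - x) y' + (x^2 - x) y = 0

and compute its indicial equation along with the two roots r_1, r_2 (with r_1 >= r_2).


Divide by x^2 to reach normal form y'' + P_1(x) y' + P_2(x) y = 0 with P_1(x) = -3 - 1/x and P_2(x) = 1 - 1/x.
x = 0 is a singular point because the y'-coefficient -3 - 1/x has a pole at x = 0 and the y-coefficient 1 - 1/x has a pole at x = 0.
It is a regular singular point because x P_1(x) = p(x) = -3x - 1 and x^2 P_2(x) = q(x) = x^2 - x are polynomials, hence analytic at x = 0.
p(0) = -1,  q(0) = 0.
Indicial equation: r(r-1) + p(0) r + q(0) = 0, i.e. r^2 + (p(0) - 1) r + q(0) = 0, i.e. r^2 - 2 r = 0.
Discriminant: (-2)^2 - 4(0) = 4, so r = (2 ± 2)/2.
Solving: r_1 = 2, r_2 = 0.

indicial: r^2 - 2 r = 0; roots r_1 = 2, r_2 = 0


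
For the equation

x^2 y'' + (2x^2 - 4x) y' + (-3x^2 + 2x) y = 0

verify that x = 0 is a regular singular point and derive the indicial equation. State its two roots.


Divide by x^2 to reach normal form y'' + P_1(x) y' + P_2(x) y = 0 with P_1(x) = 2 - 4/x and P_2(x) = -3 + 2/x.
x = 0 is a singular point because the y'-coefficient 2 - 4/x has a pole at x = 0 and the y-coefficient -3 + 2/x has a pole at x = 0.
It is a regular singular point because x P_1(x) = p(x) = 2x - 4 and x^2 P_2(x) = q(x) = -3x^2 + 2x are polynomials, hence analytic at x = 0.
p(0) = -4,  q(0) = 0.
Indicial equation: r(r-1) + p(0) r + q(0) = 0, i.e. r^2 + (p(0) - 1) r + q(0) = 0, i.e. r^2 - 5 r = 0.
Discriminant: (-5)^2 - 4(0) = 25, so r = (5 ± 5)/2.
Solving: r_1 = 5, r_2 = 0.

indicial: r^2 - 5 r = 0; roots r_1 = 5, r_2 = 0


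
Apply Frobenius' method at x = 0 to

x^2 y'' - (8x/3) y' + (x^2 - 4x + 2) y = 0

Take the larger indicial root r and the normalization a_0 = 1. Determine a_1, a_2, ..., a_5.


Write in Frobenius form y'' + (p(x)/x) y' + (q(x)/x^2) y = 0:
  p(x) = -8/3,  q(x) = x^2 - 4x + 2.
Indicial equation: r(r-1) + (-8/3) r + (2) = 0 -> roots r_1 = 3, r_2 = 2/3.
Take r = r_1 = 3. Let y(x) = x^r sum_{n>=0} a_n x^n with a_0 = 1.
Substitute y = x^r sum a_n x^n and match x^{r+n}. The recurrence is
  D(n) a_n - 4 a_{n-1} + 1 a_{n-2} = 0,  where D(n) = (r+n)(r+n-1) + (-8/3)(r+n) + (2).
  a_n = [4 a_{n-1} - 1 a_{n-2}] / D(n).
Since the indicial polynomial factors as (r - r_1)(r - r_2), D(n) = (r_1 + n - r_1)(r_1 + n - r_2) = n(n + 7/3).
Evaluating step by step (a_0 = 1):
  n = 1: D(1) = 1(1 + 7/3) = 10/3; numerator = 4(1) = 4; a_1 = (4)/(10/3) = 6/5
  n = 2: D(2) = 2(2 + 7/3) = 26/3; numerator = 4(6/5) - 1(1) = 19/5; a_2 = (19/5)/(26/3) = 57/130
  n = 3: D(3) = 3(3 + 7/3) = 16; numerator = 4(57/130) - 1(6/5) = 36/65; a_3 = (36/65)/(16) = 9/260
  n = 4: D(4) = 4(4 + 7/3) = 76/3; numerator = 4(9/260) - 1(57/130) = -3/10; a_4 = (-3/10)/(76/3) = -9/760
  n = 5: D(5) = 5(5 + 7/3) = 110/3; numerator = 4(-9/760) - 1(9/260) = -81/988; a_5 = (-81/988)/(110/3) = -243/108680

r = 3; a_0 = 1; a_1 = 6/5; a_2 = 57/130; a_3 = 9/260; a_4 = -9/760; a_5 = -243/108680


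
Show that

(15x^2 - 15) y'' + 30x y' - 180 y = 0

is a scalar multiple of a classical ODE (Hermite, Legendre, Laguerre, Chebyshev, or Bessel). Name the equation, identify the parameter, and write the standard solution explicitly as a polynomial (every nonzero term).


All three coefficients share the factor -15; dividing through by -15 gives  (1 - x^2) y'' - 2x y' + 12 y = 0.
This matches the Legendre equation (1 - x^2) y'' - 2x y' + n(n+1) y = 0 (note the -2x y' term) with n(n+1) = 12, so n = 3; the polynomial solution is P_3(x).
With y = sum_k a_k x^k, matching x^k gives (k+2)(k+1) a_{k+2} = [k(k+1) - n(n+1)] a_k = (k - 3)(k + 4) a_k. The right side vanishes at k = 3, so the series with the parity of 3 terminates at degree 3.
Standard normalization (P_n(1) = 1): leading coefficient (2n)!/(2^n (n!)^2) = 720/(8*36) = 5/2, so a_3 = 5/2. Work downward with a_k = (k+1)(k+2) a_{k+2} / ((k - 3)(k + 4)):
  a_1 = (2)(3)(5/2) / ((1 - 3)(1 + 4)) = 15/(-10) = -3/2
Hence P_3(x) = 5 x^3/2 - 3 x/2.

P_3(x); series = 5 x^3/2 - 3 x/2


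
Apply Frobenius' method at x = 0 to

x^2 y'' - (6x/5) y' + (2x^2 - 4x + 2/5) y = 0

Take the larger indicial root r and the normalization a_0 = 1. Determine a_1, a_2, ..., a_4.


Write in Frobenius form y'' + (p(x)/x) y' + (q(x)/x^2) y = 0:
  p(x) = -6/5,  q(x) = 2x^2 - 4x + 2/5.
Indicial equation: r(r-1) + (-6/5) r + (2/5) = 0 -> roots r_1 = 2, r_2 = 1/5.
Take r = r_1 = 2. Let y(x) = x^r sum_{n>=0} a_n x^n with a_0 = 1.
Substitute y = x^r sum a_n x^n and match x^{r+n}. The recurrence is
  D(n) a_n - 4 a_{n-1} + 2 a_{n-2} = 0,  where D(n) = (r+n)(r+n-1) + (-6/5)(r+n) + (2/5).
  a_n = [4 a_{n-1} - 2 a_{n-2}] / D(n).
Since the indicial polynomial factors as (r - r_1)(r - r_2), D(n) = (r_1 + n - r_1)(r_1 + n - r_2) = n(n + 9/5).
Evaluating step by step (a_0 = 1):
  n = 1: D(1) = 1(1 + 9/5) = 14/5; numerator = 4(1) = 4; a_1 = (4)/(14/5) = 10/7
  n = 2: D(2) = 2(2 + 9/5) = 38/5; numerator = 4(10/7) - 2(1) = 26/7; a_2 = (26/7)/(38/5) = 65/133
  n = 3: D(3) = 3(3 + 9/5) = 72/5; numerator = 4(65/133) - 2(10/7) = -120/133; a_3 = (-120/133)/(72/5) = -25/399
  n = 4: D(4) = 4(4 + 9/5) = 116/5; numerator = 4(-25/399) - 2(65/133) = -70/57; a_4 = (-70/57)/(116/5) = -175/3306

r = 2; a_0 = 1; a_1 = 10/7; a_2 = 65/133; a_3 = -25/399; a_4 = -175/3306


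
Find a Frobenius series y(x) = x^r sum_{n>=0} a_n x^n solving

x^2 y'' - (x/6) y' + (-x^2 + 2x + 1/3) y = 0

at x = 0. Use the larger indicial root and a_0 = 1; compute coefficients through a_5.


Write in Frobenius form y'' + (p(x)/x) y' + (q(x)/x^2) y = 0:
  p(x) = -1/6,  q(x) = -x^2 + 2x + 1/3.
Indicial equation: r(r-1) + (-1/6) r + (1/3) = 0 -> roots r_1 = 2/3, r_2 = 1/2.
Take r = r_1 = 2/3. Let y(x) = x^r sum_{n>=0} a_n x^n with a_0 = 1.
Substitute y = x^r sum a_n x^n and match x^{r+n}. The recurrence is
  D(n) a_n + 2 a_{n-1} - 1 a_{n-2} = 0,  where D(n) = (r+n)(r+n-1) + (-1/6)(r+n) + (1/3).
  a_n = [-2 a_{n-1} + 1 a_{n-2}] / D(n).
Since the indicial polynomial factors as (r - r_1)(r - r_2), D(n) = (r_1 + n - r_1)(r_1 + n - r_2) = n(n + 1/6).
Evaluating step by step (a_0 = 1):
  n = 1: D(1) = 1(1 + 1/6) = 7/6; numerator = -2(1) = -2; a_1 = (-2)/(7/6) = -12/7
  n = 2: D(2) = 2(2 + 1/6) = 13/3; numerator = -2(-12/7) + 1(1) = 31/7; a_2 = (31/7)/(13/3) = 93/91
  n = 3: D(3) = 3(3 + 1/6) = 19/2; numerator = -2(93/91) + 1(-12/7) = -342/91; a_3 = (-342/91)/(19/2) = -36/91
  n = 4: D(4) = 4(4 + 1/6) = 50/3; numerator = -2(-36/91) + 1(93/91) = 165/91; a_4 = (165/91)/(50/3) = 99/910
  n = 5: D(5) = 5(5 + 1/6) = 155/6; numerator = -2(99/910) + 1(-36/91) = -279/455; a_5 = (-279/455)/(155/6) = -54/2275

r = 2/3; a_0 = 1; a_1 = -12/7; a_2 = 93/91; a_3 = -36/91; a_4 = 99/910; a_5 = -54/2275


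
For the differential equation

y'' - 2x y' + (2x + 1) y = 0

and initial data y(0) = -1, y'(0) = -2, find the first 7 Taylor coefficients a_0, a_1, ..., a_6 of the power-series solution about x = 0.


Ansatz: y(x) = sum_{n>=0} a_n x^n, so y'(x) = sum_{n>=1} n a_n x^(n-1) and y''(x) = sum_{n>=2} n(n-1) a_n x^(n-2).
Substitute into P(x) y'' + Q(x) y' + R(x) y = 0 with P(x) = 1, Q(x) = -2x, R(x) = 2x + 1, and match powers of x.
Initial conditions: a_0 = -1, a_1 = -2.
Setting the coefficient of each power of x to zero and solving order by order (substituting the coefficients already found):
  x^0: 2 a_2 + a_0 = 0  ->  2 a_2 = -a_0 = 1  ->  a_2 = 1/2
  x^1: 6 a_3 - a_1 + 2 a_0 = 0  ->  6 a_3 = a_1 - 2 a_0 = 0  ->  a_3 = 0
  x^2: 12 a_4 - 3 a_2 + 2 a_1 = 0  ->  12 a_4 = 3 a_2 - 2 a_1 = 11/2  ->  a_4 = 11/24
  x^3: 20 a_5 - 5 a_3 + 2 a_2 = 0  ->  20 a_5 = 5 a_3 - 2 a_2 = -1  ->  a_5 = -1/20
  x^4: 30 a_6 - 7 a_4 + 2 a_3 = 0  ->  30 a_6 = 7 a_4 - 2 a_3 = 77/24  ->  a_6 = 77/720
Truncated series: y(x) = -1 - 2 x + (1/2) x^2 + (11/24) x^4 - (1/20) x^5 + (77/720) x^6 + O(x^7).

a_0 = -1; a_1 = -2; a_2 = 1/2; a_3 = 0; a_4 = 11/24; a_5 = -1/20; a_6 = 77/720
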